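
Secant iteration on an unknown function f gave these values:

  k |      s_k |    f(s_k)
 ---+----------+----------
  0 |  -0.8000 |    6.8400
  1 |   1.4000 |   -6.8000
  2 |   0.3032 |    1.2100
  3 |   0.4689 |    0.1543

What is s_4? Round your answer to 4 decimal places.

s_4 = 0.4689 − 0.1543·(0.4689 − 0.3032) / (0.1543 − 1.2100)
   = 0.4689 − (0.025568)/(-1.055700) = 0.493119

0.4931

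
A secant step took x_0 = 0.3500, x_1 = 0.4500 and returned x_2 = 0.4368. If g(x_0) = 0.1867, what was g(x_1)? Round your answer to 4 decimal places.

-0.0284

The secant line through (0.3500, 0.1867) and (0.4500, g(x_1)) crosses zero at x_2 = 0.4368.
So (0.3500, 0.1867), (0.4500, g(x_1)), (0.4368, 0) are collinear:
g(x_1) = 0.1867 · (0.4500 − 0.4368) / (0.3500 − 0.4368) = 0.1867 · (0.013200)/(-0.086800) = -0.028392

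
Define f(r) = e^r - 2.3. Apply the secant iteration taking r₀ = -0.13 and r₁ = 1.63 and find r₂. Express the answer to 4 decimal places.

0.4622

f(-0.13) = -1.421905, f(1.63) = 2.803875
r₂ = 1.630000 − 2.803875·(1.630000 − (-0.130000)) / (2.803875 − (-1.421905)) = 1.630000 − (4.934820)/(4.225779) = 0.462211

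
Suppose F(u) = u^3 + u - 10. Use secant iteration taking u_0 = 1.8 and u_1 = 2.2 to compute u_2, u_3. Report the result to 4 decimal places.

1.9816, 1.9984

F(1.8) = -2.368000, F(2.2) = 2.848000
u_2 = 2.200000 − 2.848000·(2.200000 − 1.800000) / (2.848000 − (-2.368000)) = 2.200000 − (1.139200)/(5.216000) = 1.981595
F(1.981595) = -0.237238
u_3 = 1.981595 − (-0.237238)·(1.981595 − 2.200000) / (-0.237238 − 2.848000) = 1.981595 − (0.051814)/(-3.085238) = 1.998389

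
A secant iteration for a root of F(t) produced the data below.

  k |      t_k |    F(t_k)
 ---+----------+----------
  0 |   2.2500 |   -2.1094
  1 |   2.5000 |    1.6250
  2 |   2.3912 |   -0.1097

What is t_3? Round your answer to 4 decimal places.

t_3 = 2.3912 − (-0.1097)·(2.3912 − 2.5000) / (-0.1097 − 1.6250)
   = 2.3912 − (0.011935)/(-1.734700) = 2.398080

2.3981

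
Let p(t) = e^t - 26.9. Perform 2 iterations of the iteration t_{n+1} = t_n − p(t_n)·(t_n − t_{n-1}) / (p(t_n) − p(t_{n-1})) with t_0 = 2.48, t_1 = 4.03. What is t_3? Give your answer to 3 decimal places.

3.195

p(2.48) = -14.95874, p(4.03) = 29.36091
t_2 = 4.03000 − 29.36091·(4.03000 − 2.48000) / (29.36091 − (-14.95874)) = 4.03000 − (45.50941)/(44.31965) = 3.00315
p(3.00315) = -6.75100
t_3 = 3.00315 − (-6.75100)·(3.00315 − 4.03000) / (-6.75100 − 29.36091) = 3.00315 − (6.93223)/(-36.11191) = 3.19512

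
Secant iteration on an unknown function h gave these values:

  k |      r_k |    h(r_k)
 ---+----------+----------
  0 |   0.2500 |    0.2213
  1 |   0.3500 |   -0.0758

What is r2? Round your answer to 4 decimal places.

0.3245

r2 = 0.3500 − (-0.0758)·(0.3500 − 0.2500) / (-0.0758 − 0.2213)
   = 0.3500 − (-0.007580)/(-0.297100) = 0.324487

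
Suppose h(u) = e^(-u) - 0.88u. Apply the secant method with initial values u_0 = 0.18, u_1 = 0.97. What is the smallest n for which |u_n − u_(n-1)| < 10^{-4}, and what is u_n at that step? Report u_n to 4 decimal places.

h(0.18) = 0.676870, h(0.97) = -0.474517
u_2 = 0.970000 − (-0.474517)·(0.790000)/(-1.151387) = 0.644420;  |Δ| = 0.325580
h(0.644420) = -0.042123
u_3 = 0.644420 − (-0.042123)·(-0.325580)/(0.432394) = 0.612703;  |Δ| = 0.031717
h(0.612703) = 0.002706
u_4 = 0.612703 − 0.002706·(-0.031717)/(0.044829) = 0.614617;  |Δ| = 0.001914
h(0.614617) = -0.000015
u_5 = 0.614617 − (-0.000015)·(0.001914)/(-0.002721) = 0.614606;  |Δ| = 0.000011
|u_5 − u_4| = 0.000011 < 10^{-4}

n = 5, u_n = 0.6146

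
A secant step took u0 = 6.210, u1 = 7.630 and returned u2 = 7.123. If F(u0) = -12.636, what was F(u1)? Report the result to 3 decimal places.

The secant line through (6.210, -12.636) and (7.630, F(u1)) crosses zero at u2 = 7.123.
So (6.210, -12.636), (7.630, F(u1)), (7.123, 0) are collinear:
F(u1) = -12.636 · (7.630 − 7.123) / (6.210 − 7.123) = -12.636 · (0.50700)/(-0.91300) = 7.01692

7.017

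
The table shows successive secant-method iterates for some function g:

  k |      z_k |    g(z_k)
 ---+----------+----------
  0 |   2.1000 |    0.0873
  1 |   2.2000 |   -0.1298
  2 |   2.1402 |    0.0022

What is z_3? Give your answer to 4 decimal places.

2.1412

z_3 = 2.1402 − 0.0022·(2.1402 − 2.2000) / (0.0022 − (-0.1298))
   = 2.1402 − (-0.000132)/(0.132000) = 2.141197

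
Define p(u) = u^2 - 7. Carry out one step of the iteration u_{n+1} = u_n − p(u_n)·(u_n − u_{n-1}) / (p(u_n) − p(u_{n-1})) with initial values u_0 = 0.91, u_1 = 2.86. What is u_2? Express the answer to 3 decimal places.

p(0.91) = -6.17190, p(2.86) = 1.17960
u_2 = 2.86000 − 1.17960·(2.86000 − 0.91000) / (1.17960 − (-6.17190)) = 2.86000 − (2.30022)/(7.35150) = 2.54711

2.547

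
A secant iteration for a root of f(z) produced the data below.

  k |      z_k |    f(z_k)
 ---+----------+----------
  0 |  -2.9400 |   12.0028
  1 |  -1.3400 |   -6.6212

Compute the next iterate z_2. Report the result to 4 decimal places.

z_2 = -1.3400 − (-6.6212)·(-1.3400 − (-2.9400)) / (-6.6212 − 12.0028)
   = -1.3400 − (-10.593920)/(-18.624000) = -1.908832

-1.9088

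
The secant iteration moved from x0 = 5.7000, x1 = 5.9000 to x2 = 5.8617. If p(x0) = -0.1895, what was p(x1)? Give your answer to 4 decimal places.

0.0449

The secant line through (5.7000, -0.1895) and (5.9000, p(x1)) crosses zero at x2 = 5.8617.
So (5.7000, -0.1895), (5.9000, p(x1)), (5.8617, 0) are collinear:
p(x1) = -0.1895 · (5.9000 − 5.8617) / (5.7000 − 5.8617) = -0.1895 · (0.038300)/(-0.161700) = 0.044885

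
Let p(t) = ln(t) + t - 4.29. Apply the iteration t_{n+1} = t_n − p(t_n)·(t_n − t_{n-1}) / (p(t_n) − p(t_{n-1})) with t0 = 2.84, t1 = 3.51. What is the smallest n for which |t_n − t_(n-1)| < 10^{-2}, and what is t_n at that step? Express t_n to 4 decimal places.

n = 3, t_n = 3.1443

p(2.84) = -0.406196, p(3.51) = 0.475616
t2 = 3.510000 − 0.475616·(0.670000)/(0.881812) = 3.148627;  |Δ| = 0.361373
p(3.148627) = 0.005594
t3 = 3.148627 − 0.005594·(-0.361373)/(-0.470022) = 3.144326;  |Δ| = 0.004301
|t3 − t2| = 0.004301 < 10^{-2}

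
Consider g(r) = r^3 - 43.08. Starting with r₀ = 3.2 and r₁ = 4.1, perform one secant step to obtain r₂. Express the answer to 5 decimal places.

g(3.2) = -10.3120000, g(4.1) = 25.8410000
r₂ = 4.1000000 − 25.8410000·(4.1000000 − 3.2000000) / (25.8410000 − (-10.3120000)) = 4.1000000 − (23.2569000)/(36.1530000) = 3.4567090

3.45671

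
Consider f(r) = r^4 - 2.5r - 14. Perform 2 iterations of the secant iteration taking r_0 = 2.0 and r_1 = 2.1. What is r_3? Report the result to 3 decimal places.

f(2.0) = -3.00000, f(2.1) = 0.19810
r_2 = 2.10000 − 0.19810·(2.10000 − 2.00000) / (0.19810 − (-3.00000)) = 2.10000 − (0.01981)/(3.19810) = 2.09381
f(2.09381) = -0.01486
r_3 = 2.09381 − (-0.01486)·(2.09381 − 2.10000) / (-0.01486 − 0.19810) = 2.09381 − (0.00009)/(-0.21296) = 2.09424

2.094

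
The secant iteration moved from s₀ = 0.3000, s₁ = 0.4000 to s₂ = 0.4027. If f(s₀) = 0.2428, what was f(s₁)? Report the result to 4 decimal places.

0.0064

The secant line through (0.3000, 0.2428) and (0.4000, f(s₁)) crosses zero at s₂ = 0.4027.
So (0.3000, 0.2428), (0.4000, f(s₁)), (0.4027, 0) are collinear:
f(s₁) = 0.2428 · (0.4000 − 0.4027) / (0.3000 − 0.4027) = 0.2428 · (-0.002700)/(-0.102700) = 0.006383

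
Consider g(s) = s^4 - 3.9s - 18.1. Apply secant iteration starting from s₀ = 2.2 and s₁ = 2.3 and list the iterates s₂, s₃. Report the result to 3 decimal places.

g(2.2) = -3.25440, g(2.3) = 0.91410
s₂ = 2.30000 − 0.91410·(2.30000 − 2.20000) / (0.91410 − (-3.25440)) = 2.30000 − (0.09141)/(4.16850) = 2.27807
g(2.27807) = -0.05244
s₃ = 2.27807 − (-0.05244)·(2.27807 − 2.30000) / (-0.05244 − 0.91410) = 2.27807 − (0.00115)/(-0.96654) = 2.27926

2.278, 2.279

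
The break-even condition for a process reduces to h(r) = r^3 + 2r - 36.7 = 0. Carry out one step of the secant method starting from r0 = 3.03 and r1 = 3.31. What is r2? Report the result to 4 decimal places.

3.1177

h(3.03) = -2.821873, h(3.31) = 6.184691
r2 = 3.310000 − 6.184691·(3.310000 − 3.030000) / (6.184691 − (-2.821873)) = 3.310000 − (1.731713)/(9.006564) = 3.117728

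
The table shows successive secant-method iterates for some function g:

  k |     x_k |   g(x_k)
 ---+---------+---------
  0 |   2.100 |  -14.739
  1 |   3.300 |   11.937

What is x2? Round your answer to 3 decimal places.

x2 = 3.300 − 11.937·(3.300 − 2.100) / (11.937 − (-14.739))
   = 3.300 − (14.32440)/(26.67600) = 2.76302

2.763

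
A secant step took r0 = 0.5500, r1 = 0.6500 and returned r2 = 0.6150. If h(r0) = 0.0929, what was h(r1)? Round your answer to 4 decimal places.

The secant line through (0.5500, 0.0929) and (0.6500, h(r1)) crosses zero at r2 = 0.6150.
So (0.5500, 0.0929), (0.6500, h(r1)), (0.6150, 0) are collinear:
h(r1) = 0.0929 · (0.6500 − 0.6150) / (0.5500 − 0.6150) = 0.0929 · (0.035000)/(-0.065000) = -0.050023

-0.0500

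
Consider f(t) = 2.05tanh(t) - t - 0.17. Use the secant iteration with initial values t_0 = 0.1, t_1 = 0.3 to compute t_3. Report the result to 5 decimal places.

f(0.1) = -0.0656806, f(0.3) = 0.1271909
t_2 = 0.3000000 − 0.1271909·(0.3000000 − 0.1000000) / (0.1271909 − (-0.0656806)) = 0.3000000 − (0.0254382)/(0.1928715) = 0.1681082
f(0.1681082) = 0.0033035
t_3 = 0.1681082 − 0.0033035·(0.1681082 − 0.3000000) / (0.0033035 − 0.1271909) = 0.1681082 − (-0.0004357)/(-0.1238874) = 0.1645912

0.16459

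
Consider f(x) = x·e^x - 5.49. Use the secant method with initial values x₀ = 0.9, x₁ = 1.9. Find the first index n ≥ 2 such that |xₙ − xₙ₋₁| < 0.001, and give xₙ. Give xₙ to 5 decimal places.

n = 6, xₙ = 1.38049

f(0.9) = -3.2763572, f(1.9) = 7.2131994
x₂ = 1.9000000 − 7.2131994·(1.0000000)/(10.4895566) = 1.2123447;  |Δ| = 0.6876553
f(1.2123447) = -1.4148771
x₃ = 1.2123447 − (-1.4148771)·(-0.6876553)/(-8.6280765) = 1.3251100;  |Δ| = 0.1127653
f(1.3251100) = -0.5041422
x₄ = 1.3251100 − (-0.5041422)·(0.1127653)/(0.9107348) = 1.3875318;  |Δ| = 0.0624219
f(1.3875318) = 0.0669998
x₅ = 1.3875318 − 0.0669998·(0.0624219)/(0.5711420) = 1.3802092;  |Δ| = 0.0073226
f(1.3802092) = -0.0026561
x₆ = 1.3802092 − (-0.0026561)·(-0.0073226)/(-0.0696559) = 1.3804885;  |Δ| = 0.0002792
|x₆ − x₅| = 0.0002792 < 0.001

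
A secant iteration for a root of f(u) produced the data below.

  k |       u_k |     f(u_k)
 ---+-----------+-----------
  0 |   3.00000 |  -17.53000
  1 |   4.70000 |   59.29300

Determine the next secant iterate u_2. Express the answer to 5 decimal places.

3.38792

u_2 = 4.70000 − 59.29300·(4.70000 − 3.00000) / (59.29300 − (-17.53000))
   = 4.70000 − (100.7981000)/(76.8230000) = 3.3879177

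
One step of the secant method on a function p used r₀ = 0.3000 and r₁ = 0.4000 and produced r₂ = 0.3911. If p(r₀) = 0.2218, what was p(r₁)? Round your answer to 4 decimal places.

The secant line through (0.3000, 0.2218) and (0.4000, p(r₁)) crosses zero at r₂ = 0.3911.
So (0.3000, 0.2218), (0.4000, p(r₁)), (0.3911, 0) are collinear:
p(r₁) = 0.2218 · (0.4000 − 0.3911) / (0.3000 − 0.3911) = 0.2218 · (0.008900)/(-0.091100) = -0.021669

-0.0217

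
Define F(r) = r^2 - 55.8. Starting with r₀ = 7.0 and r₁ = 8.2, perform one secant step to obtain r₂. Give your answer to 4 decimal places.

7.4474

F(7.0) = -6.800000, F(8.2) = 11.440000
r₂ = 8.200000 − 11.440000·(8.200000 − 7.000000) / (11.440000 − (-6.800000)) = 8.200000 − (13.728000)/(18.240000) = 7.447368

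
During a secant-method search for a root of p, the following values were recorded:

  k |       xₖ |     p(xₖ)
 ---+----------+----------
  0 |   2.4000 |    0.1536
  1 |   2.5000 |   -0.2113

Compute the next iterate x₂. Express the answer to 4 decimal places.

x₂ = 2.5000 − (-0.2113)·(2.5000 − 2.4000) / (-0.2113 − 0.1536)
   = 2.5000 − (-0.021130)/(-0.364900) = 2.442094

2.4421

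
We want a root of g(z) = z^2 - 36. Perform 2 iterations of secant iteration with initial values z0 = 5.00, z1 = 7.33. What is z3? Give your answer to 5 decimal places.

5.98915

g(5.00) = -11.0000000, g(7.33) = 17.7289000
z2 = 7.3300000 − 17.7289000·(7.3300000 − 5.0000000) / (17.7289000 − (-11.0000000)) = 7.3300000 − (41.3083370)/(28.7289000) = 5.8921330
g(5.8921330) = -1.2827686
z3 = 5.8921330 − (-1.2827686)·(5.8921330 − 7.3300000) / (-1.2827686 − 17.7289000) = 5.8921330 − (1.8444506)/(-19.0116686) = 5.9891498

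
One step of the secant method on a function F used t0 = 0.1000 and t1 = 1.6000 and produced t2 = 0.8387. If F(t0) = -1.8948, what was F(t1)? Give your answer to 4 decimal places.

The secant line through (0.1000, -1.8948) and (1.6000, F(t1)) crosses zero at t2 = 0.8387.
So (0.1000, -1.8948), (1.6000, F(t1)), (0.8387, 0) are collinear:
F(t1) = -1.8948 · (1.6000 − 0.8387) / (0.1000 − 0.8387) = -1.8948 · (0.761300)/(-0.738700) = 1.952770

1.9528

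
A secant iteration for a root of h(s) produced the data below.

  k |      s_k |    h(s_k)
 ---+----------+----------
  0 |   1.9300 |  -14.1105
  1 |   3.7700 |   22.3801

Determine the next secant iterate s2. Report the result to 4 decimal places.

2.6415

s2 = 3.7700 − 22.3801·(3.7700 − 1.9300) / (22.3801 − (-14.1105))
   = 3.7700 − (41.179384)/(36.490600) = 2.641507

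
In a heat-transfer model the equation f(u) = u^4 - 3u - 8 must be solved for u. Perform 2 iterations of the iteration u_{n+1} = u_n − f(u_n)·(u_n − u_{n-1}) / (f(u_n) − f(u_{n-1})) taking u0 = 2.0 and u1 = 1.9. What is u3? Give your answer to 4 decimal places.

1.9267

f(2.0) = 2.000000, f(1.9) = -0.667900
u2 = 1.900000 − (-0.667900)·(1.900000 − 2.000000) / (-0.667900 − 2.000000) = 1.900000 − (0.066790)/(-2.667900) = 1.925035
f(1.925035) = -0.042458
u3 = 1.925035 − (-0.042458)·(1.925035 − 1.900000) / (-0.042458 − (-0.667900)) = 1.925035 − (-0.001063)/(0.625442) = 1.926734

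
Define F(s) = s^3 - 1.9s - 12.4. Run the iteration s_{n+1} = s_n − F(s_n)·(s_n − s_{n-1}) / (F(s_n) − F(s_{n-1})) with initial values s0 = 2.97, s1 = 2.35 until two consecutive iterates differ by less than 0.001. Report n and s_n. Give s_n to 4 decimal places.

F(2.97) = 8.155073, F(2.35) = -3.887125
s2 = 2.350000 − (-3.887125)·(-0.620000)/(-12.042198) = 2.550131;  |Δ| = 0.200131
F(2.550131) = -0.661318
s3 = 2.550131 − (-0.661318)·(0.200131)/(3.225807) = 2.591160;  |Δ| = 0.041029
F(2.591160) = 0.074122
s4 = 2.591160 − 0.074122·(0.041029)/(0.735440) = 2.587024;  |Δ| = 0.004135
F(2.587024) = -0.001179
s5 = 2.587024 − (-0.001179)·(-0.004135)/(-0.075301) = 2.587089;  |Δ| = 0.000065
|s5 − s4| = 0.000065 < 0.001

n = 5, s_n = 2.5871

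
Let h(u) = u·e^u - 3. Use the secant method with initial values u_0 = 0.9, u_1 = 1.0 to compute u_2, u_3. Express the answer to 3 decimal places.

1.056, 1.050

h(0.9) = -0.78636, h(1.0) = -0.28172
u_2 = 1.00000 − (-0.28172)·(1.00000 − 0.90000) / (-0.28172 − (-0.78636)) = 1.00000 − (-0.02817)/(0.50464) = 1.05583
h(1.05583) = 0.03481
u_3 = 1.05583 − 0.03481·(1.05583 − 1.00000) / (0.03481 − (-0.28172)) = 1.05583 − (0.00194)/(0.31653) = 1.04969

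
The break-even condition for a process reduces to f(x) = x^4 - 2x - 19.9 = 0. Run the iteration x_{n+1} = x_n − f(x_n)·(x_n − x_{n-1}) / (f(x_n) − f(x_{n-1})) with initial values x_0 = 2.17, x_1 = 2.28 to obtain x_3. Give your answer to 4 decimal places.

f(2.17) = -2.066261, f(2.28) = 2.563363
x_2 = 2.280000 − 2.563363·(2.280000 − 2.170000) / (2.563363 − (-2.066261)) = 2.280000 − (0.281970)/(4.629623) = 2.219094
f(2.219094) = -0.088670
x_3 = 2.219094 − (-0.088670)·(2.219094 − 2.280000) / (-0.088670 − 2.563363) = 2.219094 − (0.005400)/(-2.652032) = 2.221131

2.2211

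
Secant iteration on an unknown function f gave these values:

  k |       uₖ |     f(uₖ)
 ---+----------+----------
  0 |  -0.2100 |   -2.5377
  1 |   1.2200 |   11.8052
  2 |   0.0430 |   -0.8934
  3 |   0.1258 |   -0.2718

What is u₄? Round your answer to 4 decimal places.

u₄ = 0.1258 − (-0.2718)·(0.1258 − 0.0430) / (-0.2718 − (-0.8934))
   = 0.1258 − (-0.022505)/(0.621600) = 0.162005

0.1620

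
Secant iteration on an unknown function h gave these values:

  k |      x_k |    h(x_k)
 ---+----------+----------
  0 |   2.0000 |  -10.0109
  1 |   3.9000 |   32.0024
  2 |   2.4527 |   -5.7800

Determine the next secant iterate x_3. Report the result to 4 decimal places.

x_3 = 2.4527 − (-5.7800)·(2.4527 − 3.9000) / (-5.7800 − 32.0024)
   = 2.4527 − (8.365394)/(-37.782400) = 2.674110

2.6741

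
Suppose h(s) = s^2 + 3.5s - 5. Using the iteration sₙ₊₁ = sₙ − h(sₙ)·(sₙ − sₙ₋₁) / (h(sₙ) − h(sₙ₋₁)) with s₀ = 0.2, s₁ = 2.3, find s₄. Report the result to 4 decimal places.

1.0905

h(0.2) = -4.260000, h(2.3) = 8.340000
s₂ = 2.300000 − 8.340000·(2.300000 − 0.200000) / (8.340000 − (-4.260000)) = 2.300000 − (17.514000)/(12.600000) = 0.910000
h(0.910000) = -0.986900
s₃ = 0.910000 − (-0.986900)·(0.910000 − 2.300000) / (-0.986900 − 8.340000) = 0.910000 − (1.371791)/(-9.326900) = 1.057079
h(1.057079) = -0.182808
s₄ = 1.057079 − (-0.182808)·(1.057079 − 0.910000) / (-0.182808 − (-0.986900)) = 1.057079 − (-0.026887)/(0.804092) = 1.090517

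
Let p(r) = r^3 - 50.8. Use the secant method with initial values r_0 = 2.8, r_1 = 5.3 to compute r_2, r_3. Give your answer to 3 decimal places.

p(2.8) = -28.84800, p(5.3) = 98.07700
r_2 = 5.30000 − 98.07700·(5.30000 − 2.80000) / (98.07700 − (-28.84800)) = 5.30000 − (245.19250)/(126.92500) = 3.36821
p(3.36821) = -12.58822
r_3 = 3.36821 − (-12.58822)·(3.36821 − 5.30000) / (-12.58822 − 98.07700) = 3.36821 − (24.31779)/(-110.66522) = 3.58795

3.368, 3.588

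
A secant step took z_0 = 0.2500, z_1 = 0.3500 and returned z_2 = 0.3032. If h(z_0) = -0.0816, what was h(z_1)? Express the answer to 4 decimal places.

The secant line through (0.2500, -0.0816) and (0.3500, h(z_1)) crosses zero at z_2 = 0.3032.
So (0.2500, -0.0816), (0.3500, h(z_1)), (0.3032, 0) are collinear:
h(z_1) = -0.0816 · (0.3500 − 0.3032) / (0.2500 − 0.3032) = -0.0816 · (0.046800)/(-0.053200) = 0.071783

0.0718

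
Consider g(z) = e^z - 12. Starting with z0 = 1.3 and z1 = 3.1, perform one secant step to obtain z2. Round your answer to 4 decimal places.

g(1.3) = -8.330703, g(3.1) = 10.197951
z2 = 3.100000 − 10.197951·(3.100000 − 1.300000) / (10.197951 − (-8.330703)) = 3.100000 − (18.356312)/(18.528655) = 2.109301

2.1093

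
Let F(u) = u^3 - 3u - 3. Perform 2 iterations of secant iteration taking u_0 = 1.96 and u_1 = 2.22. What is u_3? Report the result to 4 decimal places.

2.1031

F(1.96) = -1.350464, F(2.22) = 1.281048
u_2 = 2.220000 − 1.281048·(2.220000 − 1.960000) / (1.281048 − (-1.350464)) = 2.220000 − (0.333072)/(2.631512) = 2.093429
F(2.093429) = -0.105947
u_3 = 2.093429 − (-0.105947)·(2.093429 − 2.220000) / (-0.105947 − 1.281048) = 2.093429 − (0.013410)/(-1.386995) = 2.103097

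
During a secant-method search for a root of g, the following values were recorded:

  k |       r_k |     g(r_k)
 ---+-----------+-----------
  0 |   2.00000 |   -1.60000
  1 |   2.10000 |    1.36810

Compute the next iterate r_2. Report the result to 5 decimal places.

2.05391

r_2 = 2.10000 − 1.36810·(2.10000 − 2.00000) / (1.36810 − (-1.60000))
   = 2.10000 − (0.1368100)/(2.9681000) = 2.0539065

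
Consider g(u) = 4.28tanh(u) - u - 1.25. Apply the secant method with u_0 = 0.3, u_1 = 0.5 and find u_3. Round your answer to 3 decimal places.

0.409

g(0.3) = -0.30318, g(0.5) = 0.22786
u_2 = 0.50000 − 0.22786·(0.50000 − 0.30000) / (0.22786 − (-0.30318)) = 0.50000 − (0.04557)/(0.53104) = 0.41418
g(0.41418) = 0.01366
u_3 = 0.41418 − 0.01366·(0.41418 − 0.50000) / (0.01366 − 0.22786) = 0.41418 − (-0.00117)/(-0.21420) = 0.40871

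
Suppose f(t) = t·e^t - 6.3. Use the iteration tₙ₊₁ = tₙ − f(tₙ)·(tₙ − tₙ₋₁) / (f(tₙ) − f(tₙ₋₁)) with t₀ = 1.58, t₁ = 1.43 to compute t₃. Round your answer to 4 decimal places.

1.4613

f(1.58) = 1.370830, f(1.43) = -0.324460
t₂ = 1.430000 − (-0.324460)·(1.430000 − 1.580000) / (-0.324460 − 1.370830) = 1.430000 − (0.048669)/(-1.695290) = 1.458708
f(1.458708) = -0.026968
t₃ = 1.458708 − (-0.026968)·(1.458708 − 1.430000) / (-0.026968 − (-0.324460)) = 1.458708 − (-0.000774)/(0.297492) = 1.461311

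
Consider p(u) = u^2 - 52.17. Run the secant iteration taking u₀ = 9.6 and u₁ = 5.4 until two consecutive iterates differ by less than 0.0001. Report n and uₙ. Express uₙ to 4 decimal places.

n = 6, uₙ = 7.2229

p(9.6) = 39.990000, p(5.4) = -23.010000
u₂ = 5.400000 − (-23.010000)·(-4.200000)/(-63.000000) = 6.934000;  |Δ| = 1.534000
p(6.934000) = -4.089644
u₃ = 6.934000 − (-4.089644)·(1.534000)/(18.920356) = 7.265575;  |Δ| = 0.331575
p(7.265575) = 0.618578
u₄ = 7.265575 − 0.618578·(0.331575)/(4.708222) = 7.222012;  |Δ| = 0.043563
p(7.222012) = -0.012547
u₅ = 7.222012 − (-0.012547)·(-0.043563)/(-0.631124) = 7.222878;  |Δ| = 0.000866
p(7.222878) = -0.000037
u₆ = 7.222878 − (-0.000037)·(0.000866)/(0.012510) = 7.222880;  |Δ| = 0.000003
|u₆ − u₅| = 0.000003 < 0.0001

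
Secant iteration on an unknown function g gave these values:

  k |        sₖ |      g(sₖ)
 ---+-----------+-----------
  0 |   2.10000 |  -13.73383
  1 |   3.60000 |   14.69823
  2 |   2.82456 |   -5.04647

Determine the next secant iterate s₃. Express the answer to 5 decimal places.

3.02275

s₃ = 2.82456 − (-5.04647)·(2.82456 − 3.60000) / (-5.04647 − 14.69823)
   = 2.82456 − (3.9132347)/(-19.7447000) = 3.0227517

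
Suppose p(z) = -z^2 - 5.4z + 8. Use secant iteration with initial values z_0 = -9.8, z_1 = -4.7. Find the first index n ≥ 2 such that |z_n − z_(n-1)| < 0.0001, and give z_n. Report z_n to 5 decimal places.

p(-9.8) = -35.1200000, p(-4.7) = 11.2900000
z_2 = -4.7000000 − 11.2900000·(5.1000000)/(46.4100000) = -5.9406593;  |Δ| = 1.2406593
p(-5.9406593) = 4.7881270
z_3 = -5.9406593 − 4.7881270·(-1.2406593)/(-6.5018730) = -6.8543091;  |Δ| = 0.9136497
p(-6.8543091) = -1.9682839
z_4 = -6.8543091 − (-1.9682839)·(-0.9136497)/(-6.7564110) = -6.5881438;  |Δ| = 0.2661653
p(-6.5881438) = 0.1723379
z_5 = -6.5881438 − 0.1723379·(0.2661653)/(2.1406218) = -6.6095723;  |Δ| = 0.0214285
p(-6.6095723) = 0.0052443
z_6 = -6.6095723 − 0.0052443·(-0.0214285)/(-0.1670935) = -6.6102449;  |Δ| = 0.0006725
p(-6.6102449) = -0.0000149
z_7 = -6.6102449 − (-0.0000149)·(-0.0006725)/(-0.0052592) = -6.6102430;  |Δ| = 0.0000019
|z_7 − z_6| = 0.0000019 < 0.0001

n = 7, z_n = -6.61024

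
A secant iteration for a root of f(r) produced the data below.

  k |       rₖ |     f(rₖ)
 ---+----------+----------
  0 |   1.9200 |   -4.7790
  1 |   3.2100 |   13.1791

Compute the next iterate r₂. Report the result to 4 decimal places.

r₂ = 3.2100 − 13.1791·(3.2100 − 1.9200) / (13.1791 − (-4.7790))
   = 3.2100 − (17.001039)/(17.958100) = 2.263294

2.2633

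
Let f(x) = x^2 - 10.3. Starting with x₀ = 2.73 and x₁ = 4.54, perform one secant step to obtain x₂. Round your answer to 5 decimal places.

3.12162

f(2.73) = -2.8471000, f(4.54) = 10.3116000
x₂ = 4.5400000 − 10.3116000·(4.5400000 − 2.7300000) / (10.3116000 − (-2.8471000)) = 4.5400000 − (18.6639960)/(13.1587000) = 3.1216231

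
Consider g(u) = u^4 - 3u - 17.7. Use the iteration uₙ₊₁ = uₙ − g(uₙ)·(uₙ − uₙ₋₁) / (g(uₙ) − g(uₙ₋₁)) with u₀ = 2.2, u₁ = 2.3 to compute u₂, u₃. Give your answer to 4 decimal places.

2.2205, 2.2217

g(2.2) = -0.874400, g(2.3) = 3.384100
u₂ = 2.300000 − 3.384100·(2.300000 − 2.200000) / (3.384100 − (-0.874400)) = 2.300000 − (0.338410)/(4.258500) = 2.220533
g(2.220533) = -0.049136
u₃ = 2.220533 − (-0.049136)·(2.220533 − 2.300000) / (-0.049136 − 3.384100) = 2.220533 − (0.003905)/(-3.433236) = 2.221670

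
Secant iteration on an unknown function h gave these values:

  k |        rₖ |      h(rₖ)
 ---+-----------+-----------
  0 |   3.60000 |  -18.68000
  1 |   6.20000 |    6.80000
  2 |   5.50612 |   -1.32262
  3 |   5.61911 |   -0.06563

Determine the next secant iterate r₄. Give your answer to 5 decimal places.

5.62501

r₄ = 5.61911 − (-0.06563)·(5.61911 − 5.50612) / (-0.06563 − (-1.32262))
   = 5.61911 − (-0.0074155)/(1.2569900) = 5.6250094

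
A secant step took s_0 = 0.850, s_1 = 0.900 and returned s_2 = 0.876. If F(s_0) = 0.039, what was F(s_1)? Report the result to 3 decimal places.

-0.036

The secant line through (0.850, 0.039) and (0.900, F(s_1)) crosses zero at s_2 = 0.876.
So (0.850, 0.039), (0.900, F(s_1)), (0.876, 0) are collinear:
F(s_1) = 0.039 · (0.900 − 0.876) / (0.850 − 0.876) = 0.039 · (0.02400)/(-0.02600) = -0.03600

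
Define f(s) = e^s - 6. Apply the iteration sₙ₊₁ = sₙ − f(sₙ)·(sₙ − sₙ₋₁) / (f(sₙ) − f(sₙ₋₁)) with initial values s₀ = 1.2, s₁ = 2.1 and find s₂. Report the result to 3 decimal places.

f(1.2) = -2.67988, f(2.1) = 2.16617
s₂ = 2.10000 − 2.16617·(2.10000 − 1.20000) / (2.16617 − (-2.67988)) = 2.10000 − (1.94955)/(4.84605) = 1.69770

1.698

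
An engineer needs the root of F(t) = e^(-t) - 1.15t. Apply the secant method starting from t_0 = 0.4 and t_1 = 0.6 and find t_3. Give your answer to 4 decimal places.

F(0.4) = 0.210320, F(0.6) = -0.141188
t_2 = 0.600000 − (-0.141188)·(0.600000 − 0.400000) / (-0.141188 − 0.210320) = 0.600000 − (-0.028238)/(-0.351508) = 0.519667
F(0.519667) = -0.002899
t_3 = 0.519667 − (-0.002899)·(0.519667 − 0.600000) / (-0.002899 − (-0.141188)) = 0.519667 − (0.000233)/(0.138290) = 0.517983

0.5180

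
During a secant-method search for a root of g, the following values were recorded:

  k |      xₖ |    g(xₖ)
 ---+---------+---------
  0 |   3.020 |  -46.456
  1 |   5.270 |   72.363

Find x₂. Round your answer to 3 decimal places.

x₂ = 5.270 − 72.363·(5.270 − 3.020) / (72.363 − (-46.456))
   = 5.270 − (162.81675)/(118.81900) = 3.89971

3.900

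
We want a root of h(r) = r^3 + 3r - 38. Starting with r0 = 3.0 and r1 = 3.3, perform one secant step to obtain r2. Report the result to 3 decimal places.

3.061

h(3.0) = -2.00000, h(3.3) = 7.83700
r2 = 3.30000 − 7.83700·(3.30000 − 3.00000) / (7.83700 − (-2.00000)) = 3.30000 − (2.35110)/(9.83700) = 3.06099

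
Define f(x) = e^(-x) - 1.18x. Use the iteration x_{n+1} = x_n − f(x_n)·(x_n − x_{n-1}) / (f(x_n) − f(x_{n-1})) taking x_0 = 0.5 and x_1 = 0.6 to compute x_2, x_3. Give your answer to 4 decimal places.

f(0.5) = 0.016531, f(0.6) = -0.159188
x_2 = 0.600000 − (-0.159188)·(0.600000 − 0.500000) / (-0.159188 − 0.016531) = 0.600000 − (-0.015919)/(-0.175719) = 0.509407
f(0.509407) = -0.000249
x_3 = 0.509407 − (-0.000249)·(0.509407 − 0.600000) / (-0.000249 − (-0.159188)) = 0.509407 − (0.000023)/(0.158939) = 0.509265

0.5094, 0.5093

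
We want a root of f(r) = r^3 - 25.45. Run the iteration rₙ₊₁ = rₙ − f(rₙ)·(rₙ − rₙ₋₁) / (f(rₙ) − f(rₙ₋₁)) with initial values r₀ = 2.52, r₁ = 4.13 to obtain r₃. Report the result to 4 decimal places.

2.8957

f(2.52) = -9.446992, f(4.13) = 44.994997
r₂ = 4.130000 − 44.994997·(4.130000 − 2.520000) / (44.994997 − (-9.446992)) = 4.130000 − (72.441945)/(54.441989) = 2.799374
f(2.799374) = -3.512728
r₃ = 2.799374 − (-3.512728)·(2.799374 − 4.130000) / (-3.512728 − 44.994997) = 2.799374 − (4.674129)/(-48.507725) = 2.895732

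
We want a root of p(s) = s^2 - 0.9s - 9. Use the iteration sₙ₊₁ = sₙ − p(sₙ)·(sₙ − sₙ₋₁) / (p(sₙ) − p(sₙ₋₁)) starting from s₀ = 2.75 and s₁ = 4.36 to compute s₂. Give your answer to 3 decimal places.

3.380

p(2.75) = -3.91250, p(4.36) = 6.08560
s₂ = 4.36000 − 6.08560·(4.36000 − 2.75000) / (6.08560 − (-3.91250)) = 4.36000 − (9.79782)/(9.99810) = 3.38003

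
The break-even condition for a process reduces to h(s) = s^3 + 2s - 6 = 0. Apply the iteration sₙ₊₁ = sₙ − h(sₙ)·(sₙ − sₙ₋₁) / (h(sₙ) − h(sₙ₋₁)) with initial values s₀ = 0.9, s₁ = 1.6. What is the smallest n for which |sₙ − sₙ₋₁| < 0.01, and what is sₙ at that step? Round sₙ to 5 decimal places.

n = 4, sₙ = 1.45625

h(0.9) = -3.4710000, h(1.6) = 1.2960000
s₂ = 1.6000000 − 1.2960000·(0.7000000)/(4.7670000) = 1.4096916;  |Δ| = 0.1903084
h(1.4096916) = -0.3792345
s₃ = 1.4096916 − (-0.3792345)·(-0.1903084)/(-1.6752345) = 1.4527731;  |Δ| = 0.0430814
h(1.4527731) = -0.0283043
s₄ = 1.4527731 − (-0.0283043)·(0.0430814)/(0.3509303) = 1.4562478;  |Δ| = 0.0034747
|s₄ − s₃| = 0.0034747 < 0.01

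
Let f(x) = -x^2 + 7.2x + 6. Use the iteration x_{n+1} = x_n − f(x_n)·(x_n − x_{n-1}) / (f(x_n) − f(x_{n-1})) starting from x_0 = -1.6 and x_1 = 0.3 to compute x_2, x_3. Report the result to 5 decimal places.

-0.64941, -0.76896

f(-1.6) = -8.0800000, f(0.3) = 8.0700000
x_2 = 0.3000000 − 8.0700000·(0.3000000 − (-1.6000000)) / (8.0700000 − (-8.0800000)) = 0.3000000 − (15.3330000)/(16.1500000) = -0.6494118
f(-0.6494118) = 0.9024997
x_3 = -0.6494118 − 0.9024997·(-0.6494118 − 0.3000000) / (0.9024997 − 8.0700000) = -0.6494118 − (-0.8568438)/(-7.1675003) = -0.7689575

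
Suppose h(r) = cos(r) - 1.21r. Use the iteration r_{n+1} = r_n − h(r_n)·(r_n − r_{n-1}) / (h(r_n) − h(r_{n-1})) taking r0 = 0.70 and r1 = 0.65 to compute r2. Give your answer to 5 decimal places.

0.65522

h(0.70) = -0.0821578, h(0.65) = 0.0095838
r2 = 0.6500000 − 0.0095838·(0.6500000 − 0.7000000) / (0.0095838 − (-0.0821578)) = 0.6500000 − (-0.0004792)/(0.0917416) = 0.6552233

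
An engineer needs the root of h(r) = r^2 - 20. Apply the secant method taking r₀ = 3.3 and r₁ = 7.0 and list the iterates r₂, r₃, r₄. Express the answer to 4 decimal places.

4.1845, 4.4071, 4.4743

h(3.3) = -9.110000, h(7.0) = 29.000000
r₂ = 7.000000 − 29.000000·(7.000000 − 3.300000) / (29.000000 − (-9.110000)) = 7.000000 − (107.300000)/(38.110000) = 4.184466
h(4.184466) = -2.490244
r₃ = 4.184466 − (-2.490244)·(4.184466 − 7.000000) / (-2.490244 − 29.000000) = 4.184466 − (7.011367)/(-31.490244) = 4.407118
h(4.407118) = -0.577310
r₄ = 4.407118 − (-0.577310)·(4.407118 − 4.184466) / (-0.577310 − (-2.490244)) = 4.407118 − (-0.128539)/(1.912934) = 4.474313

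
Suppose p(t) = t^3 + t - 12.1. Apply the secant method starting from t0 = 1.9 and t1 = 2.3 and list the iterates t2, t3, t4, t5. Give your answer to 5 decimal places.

p(1.9) = -3.3410000, p(2.3) = 2.3670000
t2 = 2.3000000 − 2.3670000·(2.3000000 − 1.9000000) / (2.3670000 − (-3.3410000)) = 2.3000000 − (0.9468000)/(5.7080000) = 2.1341275
p(2.1341275) = -0.2459878
t3 = 2.1341275 − (-0.2459878)·(2.1341275 − 2.3000000) / (-0.2459878 − 2.3670000) = 2.1341275 − (0.0408026)/(-2.6129878) = 2.1497428
p(2.1497428) = -0.0154478
t4 = 2.1497428 − (-0.0154478)·(2.1497428 − 2.1341275) / (-0.0154478 − (-0.2459878)) = 2.1497428 − (-0.0002412)/(0.2305400) = 2.1507892
p(2.1507892) = 0.0001122
t5 = 2.1507892 − 0.0001122·(2.1507892 − 2.1497428) / (0.0001122 − (-0.0154478)) = 2.1507892 − (0.0000001)/(0.0155600) = 2.1507816

2.13413, 2.14974, 2.15079, 2.15078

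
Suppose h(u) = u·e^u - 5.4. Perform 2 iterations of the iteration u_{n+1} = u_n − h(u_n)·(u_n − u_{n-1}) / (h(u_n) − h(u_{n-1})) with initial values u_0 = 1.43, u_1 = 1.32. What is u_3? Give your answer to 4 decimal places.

1.3710

h(1.43) = 0.575540, h(1.32) = -0.458684
u_2 = 1.320000 − (-0.458684)·(1.320000 − 1.430000) / (-0.458684 − 0.575540) = 1.320000 − (0.050455)/(-1.034224) = 1.368786
h(1.368786) = -0.019886
u_3 = 1.368786 − (-0.019886)·(1.368786 − 1.320000) / (-0.019886 − (-0.458684)) = 1.368786 − (-0.000970)/(0.438798) = 1.370997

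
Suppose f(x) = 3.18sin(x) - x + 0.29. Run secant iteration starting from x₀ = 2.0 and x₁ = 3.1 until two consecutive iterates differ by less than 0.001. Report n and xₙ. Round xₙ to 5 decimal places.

n = 5, xₙ = 2.41131

f(2.0) = 1.1815658, f(3.1) = -2.6777735
x₂ = 3.1000000 − (-2.6777735)·(1.1000000)/(-3.8593393) = 2.3367733;  |Δ| = 0.7632267
f(2.3367733) = 0.2450700
x₃ = 2.3367733 − 0.2450700·(-0.7632267)/(2.9228435) = 2.4007671;  |Δ| = 0.0639938
f(2.4007671) = 0.0354063
x₄ = 2.4007671 − 0.0354063·(0.0639938)/(-0.2096636) = 2.4115739;  |Δ| = 0.0108068
f(2.4115739) = -0.0008840
x₅ = 2.4115739 − (-0.0008840)·(0.0108068)/(-0.0362903) = 2.4113107;  |Δ| = 0.0002632
|x₅ − x₄| = 0.0002632 < 0.001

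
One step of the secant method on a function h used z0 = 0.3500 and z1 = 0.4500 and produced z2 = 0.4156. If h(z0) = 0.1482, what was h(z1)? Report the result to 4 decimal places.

-0.0777

The secant line through (0.3500, 0.1482) and (0.4500, h(z1)) crosses zero at z2 = 0.4156.
So (0.3500, 0.1482), (0.4500, h(z1)), (0.4156, 0) are collinear:
h(z1) = 0.1482 · (0.4500 − 0.4156) / (0.3500 − 0.4156) = 0.1482 · (0.034400)/(-0.065600) = -0.077715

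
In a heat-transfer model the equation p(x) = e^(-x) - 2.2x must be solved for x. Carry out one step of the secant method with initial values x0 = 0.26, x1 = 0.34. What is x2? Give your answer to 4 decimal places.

p(0.26) = 0.199052, p(0.34) = -0.036230
x2 = 0.340000 − (-0.036230)·(0.340000 − 0.260000) / (-0.036230 − 0.199052) = 0.340000 − (-0.002898)/(-0.235281) = 0.327681

0.3277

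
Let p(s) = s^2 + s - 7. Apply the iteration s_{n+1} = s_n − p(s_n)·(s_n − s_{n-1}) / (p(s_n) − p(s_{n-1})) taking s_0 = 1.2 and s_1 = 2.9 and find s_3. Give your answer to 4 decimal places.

p(1.2) = -4.360000, p(2.9) = 4.310000
s_2 = 2.900000 − 4.310000·(2.900000 − 1.200000) / (4.310000 − (-4.360000)) = 2.900000 − (7.327000)/(8.670000) = 2.054902
p(2.054902) = -0.722476
s_3 = 2.054902 − (-0.722476)·(2.054902 − 2.900000) / (-0.722476 − 4.310000) = 2.054902 − (0.610563)/(-5.032476) = 2.176227

2.1762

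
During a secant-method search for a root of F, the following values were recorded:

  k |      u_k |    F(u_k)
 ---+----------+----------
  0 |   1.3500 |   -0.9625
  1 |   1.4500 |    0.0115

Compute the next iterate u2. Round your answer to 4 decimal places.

1.4488

u2 = 1.4500 − 0.0115·(1.4500 − 1.3500) / (0.0115 − (-0.9625))
   = 1.4500 − (0.001150)/(0.974000) = 1.448819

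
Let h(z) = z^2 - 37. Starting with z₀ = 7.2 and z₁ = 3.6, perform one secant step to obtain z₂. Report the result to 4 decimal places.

h(7.2) = 14.840000, h(3.6) = -24.040000
z₂ = 3.600000 − (-24.040000)·(3.600000 − 7.200000) / (-24.040000 − 14.840000) = 3.600000 − (86.544000)/(-38.880000) = 5.825926

5.8259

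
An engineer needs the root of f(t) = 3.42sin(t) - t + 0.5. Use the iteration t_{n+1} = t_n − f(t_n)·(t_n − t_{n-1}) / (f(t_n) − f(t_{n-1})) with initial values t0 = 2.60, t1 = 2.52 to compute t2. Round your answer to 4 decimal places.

2.5126

f(2.60) = -0.336985, f(2.52) = -0.028429
t2 = 2.520000 − (-0.028429)·(2.520000 − 2.600000) / (-0.028429 − (-0.336985)) = 2.520000 − (0.002274)/(0.308556) = 2.512629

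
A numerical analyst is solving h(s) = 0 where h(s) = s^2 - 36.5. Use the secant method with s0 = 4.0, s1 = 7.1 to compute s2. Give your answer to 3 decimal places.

5.847

h(4.0) = -20.50000, h(7.1) = 13.91000
s2 = 7.10000 − 13.91000·(7.10000 − 4.00000) / (13.91000 − (-20.50000)) = 7.10000 − (43.12100)/(34.41000) = 5.84685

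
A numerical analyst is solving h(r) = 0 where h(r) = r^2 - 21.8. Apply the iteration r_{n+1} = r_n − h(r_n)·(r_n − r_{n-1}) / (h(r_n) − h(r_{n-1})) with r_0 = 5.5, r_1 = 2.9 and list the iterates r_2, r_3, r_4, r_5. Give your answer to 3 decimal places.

h(5.5) = 8.45000, h(2.9) = -13.39000
r_2 = 2.90000 − (-13.39000)·(2.90000 − 5.50000) / (-13.39000 − 8.45000) = 2.90000 − (34.81400)/(-21.84000) = 4.49405
h(4.49405) = -1.60354
r_3 = 4.49405 − (-1.60354)·(4.49405 − 2.90000) / (-1.60354 − (-13.39000)) = 4.49405 − (-2.55611)/(11.78646) = 4.71092
h(4.71092) = 0.39273
r_4 = 4.71092 − 0.39273·(4.71092 − 4.49405) / (0.39273 − (-1.60354)) = 4.71092 − (0.08517)/(1.99627) = 4.66825
h(4.66825) = -0.00743
r_5 = 4.66825 − (-0.00743)·(4.66825 − 4.71092) / (-0.00743 − 0.39273) = 4.66825 − (0.00032)/(-0.40016) = 4.66904

4.494, 4.711, 4.668, 4.669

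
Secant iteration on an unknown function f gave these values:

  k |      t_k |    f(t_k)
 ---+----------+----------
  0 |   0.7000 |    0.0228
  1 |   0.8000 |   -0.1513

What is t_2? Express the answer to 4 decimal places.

t_2 = 0.8000 − (-0.1513)·(0.8000 − 0.7000) / (-0.1513 − 0.0228)
   = 0.8000 − (-0.015130)/(-0.174100) = 0.713096

0.7131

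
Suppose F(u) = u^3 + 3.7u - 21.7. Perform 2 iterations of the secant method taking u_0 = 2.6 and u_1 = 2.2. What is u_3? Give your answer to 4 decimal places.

2.3520

F(2.6) = 5.496000, F(2.2) = -2.912000
u_2 = 2.200000 − (-2.912000)·(2.200000 − 2.600000) / (-2.912000 − 5.496000) = 2.200000 − (1.164800)/(-8.408000) = 2.338535
F(2.338535) = -0.258572
u_3 = 2.338535 − (-0.258572)·(2.338535 − 2.200000) / (-0.258572 − (-2.912000)) = 2.338535 − (-0.035821)/(2.653428) = 2.352035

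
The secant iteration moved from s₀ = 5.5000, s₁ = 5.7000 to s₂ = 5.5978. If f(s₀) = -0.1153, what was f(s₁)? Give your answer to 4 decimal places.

0.1205

The secant line through (5.5000, -0.1153) and (5.7000, f(s₁)) crosses zero at s₂ = 5.5978.
So (5.5000, -0.1153), (5.7000, f(s₁)), (5.5978, 0) are collinear:
f(s₁) = -0.1153 · (5.7000 − 5.5978) / (5.5000 − 5.5978) = -0.1153 · (0.102200)/(-0.097800) = 0.120487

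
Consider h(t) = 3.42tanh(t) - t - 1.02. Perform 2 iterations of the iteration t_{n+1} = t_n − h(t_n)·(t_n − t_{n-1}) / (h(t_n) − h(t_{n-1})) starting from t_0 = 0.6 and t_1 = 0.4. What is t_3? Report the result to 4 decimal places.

0.4654

h(0.6) = 0.216710, h(0.4) = -0.120575
t_2 = 0.400000 − (-0.120575)·(0.400000 − 0.600000) / (-0.120575 − 0.216710) = 0.400000 − (0.024115)/(-0.337284) = 0.471497
h(0.471497) = 0.011279
t_3 = 0.471497 − 0.011279·(0.471497 − 0.400000) / (0.011279 − (-0.120575)) = 0.471497 − (0.000806)/(0.131854) = 0.465381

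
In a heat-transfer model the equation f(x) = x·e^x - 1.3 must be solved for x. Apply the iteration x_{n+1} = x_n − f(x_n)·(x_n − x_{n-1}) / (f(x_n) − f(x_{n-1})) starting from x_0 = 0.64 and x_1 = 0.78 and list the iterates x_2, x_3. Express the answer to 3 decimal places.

0.665, 0.667

f(0.64) = -0.08625, f(0.78) = 0.40155
x_2 = 0.78000 − 0.40155·(0.78000 − 0.64000) / (0.40155 − (-0.08625)) = 0.78000 − (0.05622)/(0.48780) = 0.66475
f(0.66475) = -0.00771
x_3 = 0.66475 − (-0.00771)·(0.66475 − 0.78000) / (-0.00771 − 0.40155) = 0.66475 − (0.00089)/(-0.40926) = 0.66693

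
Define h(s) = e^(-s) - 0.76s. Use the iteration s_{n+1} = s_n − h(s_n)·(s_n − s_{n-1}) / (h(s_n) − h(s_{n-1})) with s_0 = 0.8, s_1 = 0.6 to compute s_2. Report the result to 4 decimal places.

h(0.8) = -0.158671, h(0.6) = 0.092812
s_2 = 0.600000 − 0.092812·(0.600000 − 0.800000) / (0.092812 − (-0.158671)) = 0.600000 − (-0.018562)/(0.251483) = 0.673812

0.6738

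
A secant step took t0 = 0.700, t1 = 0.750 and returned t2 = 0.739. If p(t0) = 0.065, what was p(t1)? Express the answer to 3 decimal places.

-0.018

The secant line through (0.700, 0.065) and (0.750, p(t1)) crosses zero at t2 = 0.739.
So (0.700, 0.065), (0.750, p(t1)), (0.739, 0) are collinear:
p(t1) = 0.065 · (0.750 − 0.739) / (0.700 − 0.739) = 0.065 · (0.01100)/(-0.03900) = -0.01833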